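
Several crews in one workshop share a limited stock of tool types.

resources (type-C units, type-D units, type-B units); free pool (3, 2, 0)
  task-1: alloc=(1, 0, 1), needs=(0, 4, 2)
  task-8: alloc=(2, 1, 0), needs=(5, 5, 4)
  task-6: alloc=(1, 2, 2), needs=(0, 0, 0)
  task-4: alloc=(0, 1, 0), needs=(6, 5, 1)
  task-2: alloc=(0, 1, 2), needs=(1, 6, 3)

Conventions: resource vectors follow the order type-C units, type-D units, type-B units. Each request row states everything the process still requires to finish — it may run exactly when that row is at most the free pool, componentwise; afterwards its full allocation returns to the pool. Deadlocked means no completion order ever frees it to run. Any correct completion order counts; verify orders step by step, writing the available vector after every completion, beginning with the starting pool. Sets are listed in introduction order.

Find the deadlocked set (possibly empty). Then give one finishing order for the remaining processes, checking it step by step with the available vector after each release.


Deadlocked set: task-8, task-4 and task-2.
Key observation: no order helps: past task-6, task-1, the free pool tops out at (5, 4, 3), below what each blocked process needs in type-D units.
One completion order for the rest: task-6, task-1. Verifying each step:
  pool = (3, 2, 0)
  run task-6 (needs (0, 0, 0), free (3, 2, 0)); after release of (1, 2, 2) the pool is (4, 4, 2)
  run task-1 (needs (0, 4, 2), free (4, 4, 2)); after release of (1, 0, 1) the pool is (5, 4, 3)
The stuck group stays short no matter what:
  task-8 cannot run: need (5, 5, 4) vs free (5, 4, 3) (insufficient type-D units and type-B units)
  task-4 cannot run: need (6, 5, 1) vs free (5, 4, 3) (insufficient type-C units and type-D units)
  task-2 cannot run: need (1, 6, 3) vs free (5, 4, 3) (insufficient type-D units)


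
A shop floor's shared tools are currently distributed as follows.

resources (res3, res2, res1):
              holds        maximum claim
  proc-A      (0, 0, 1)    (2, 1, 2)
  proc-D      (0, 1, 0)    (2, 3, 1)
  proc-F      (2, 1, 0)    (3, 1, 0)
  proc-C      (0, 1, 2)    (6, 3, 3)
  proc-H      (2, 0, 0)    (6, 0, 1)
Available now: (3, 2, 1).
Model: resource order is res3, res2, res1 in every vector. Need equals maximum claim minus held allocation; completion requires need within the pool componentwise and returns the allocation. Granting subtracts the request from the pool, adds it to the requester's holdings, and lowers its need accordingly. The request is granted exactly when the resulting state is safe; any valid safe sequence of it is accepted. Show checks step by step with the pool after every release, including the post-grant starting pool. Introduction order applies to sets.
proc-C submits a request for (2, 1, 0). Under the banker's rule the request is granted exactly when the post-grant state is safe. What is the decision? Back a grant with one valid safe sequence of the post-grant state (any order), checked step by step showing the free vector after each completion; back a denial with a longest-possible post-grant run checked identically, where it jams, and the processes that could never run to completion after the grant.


DENY: after the grant no complete ordering would exist.
Key observation: after proc-F, proc-D, proc-A complete, (3, 3, 2) is the best the pool ever gets, yet each leftover process wants more res3.
On the post-grant state, proc-F, proc-D, proc-A is a maximal run — nothing extends it. Walking it through:
  pool = (1, 1, 1)
  proc-F: need (1, 0, 0) fits (1, 1, 1); releases (2, 1, 0), pool now (3, 2, 1)
  proc-D: need (2, 2, 1) fits (3, 2, 1); releases (0, 1, 0), pool now (3, 3, 1)
  proc-A: need (2, 1, 1) fits (3, 3, 1); releases (0, 0, 1), pool now (3, 3, 2)
  proc-C cannot run: need (4, 1, 1) vs free (3, 3, 2) (insufficient res3)
  proc-H cannot run: need (4, 0, 1) vs free (3, 3, 2) (insufficient res3)
Processes that could never finish after the grant: proc-C and proc-H.


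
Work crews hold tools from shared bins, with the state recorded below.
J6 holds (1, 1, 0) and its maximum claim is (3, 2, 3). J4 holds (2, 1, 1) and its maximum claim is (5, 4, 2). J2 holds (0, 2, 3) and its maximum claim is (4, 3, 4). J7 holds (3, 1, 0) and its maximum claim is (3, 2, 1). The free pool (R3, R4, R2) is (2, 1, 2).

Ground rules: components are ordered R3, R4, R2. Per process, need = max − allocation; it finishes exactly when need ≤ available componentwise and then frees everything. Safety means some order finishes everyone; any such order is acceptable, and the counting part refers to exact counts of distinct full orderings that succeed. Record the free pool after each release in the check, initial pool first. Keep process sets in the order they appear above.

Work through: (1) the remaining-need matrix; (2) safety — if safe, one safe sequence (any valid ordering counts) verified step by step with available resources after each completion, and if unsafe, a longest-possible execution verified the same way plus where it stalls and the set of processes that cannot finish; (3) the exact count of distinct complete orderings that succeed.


(1) Outstanding need per process (order R3, R4, R2):
  J6: (2, 1, 3)
  J4: (3, 3, 1)
  J2: (4, 1, 1)
  J7: (0, 1, 1)
(2) SAFE. One safe sequence: J7, J2, J4, J6.
Key observation: at J7 the run first touches a limit — (0, 1, 1) against (2, 1, 2), exact on a resource it actually requests.
Check, step by step:
  pool = (2, 1, 2)
  J7: need (0, 1, 1) fits (2, 1, 2); releases (3, 1, 0), pool now (5, 2, 2)
  J2: need (4, 1, 1) fits (5, 2, 2); releases (0, 2, 3), pool now (5, 4, 5)
  J4: need (3, 3, 1) fits (5, 4, 5); releases (2, 1, 1), pool now (7, 5, 6)
  J6: need (2, 1, 3) fits (7, 5, 6); releases (1, 1, 0), pool now (8, 6, 6)
(3) Precisely 2 of the possible complete orderings are safe sequences.


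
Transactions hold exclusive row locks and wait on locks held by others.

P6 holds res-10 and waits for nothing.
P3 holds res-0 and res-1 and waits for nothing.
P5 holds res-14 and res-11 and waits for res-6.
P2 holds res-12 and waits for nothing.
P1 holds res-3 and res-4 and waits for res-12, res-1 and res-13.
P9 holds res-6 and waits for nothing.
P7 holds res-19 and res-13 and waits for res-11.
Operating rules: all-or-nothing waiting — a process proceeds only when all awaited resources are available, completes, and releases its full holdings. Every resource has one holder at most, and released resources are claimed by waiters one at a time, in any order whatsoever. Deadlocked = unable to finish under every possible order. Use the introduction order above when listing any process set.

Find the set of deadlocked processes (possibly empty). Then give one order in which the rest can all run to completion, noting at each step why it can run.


The deadlocked set is empty.
Key observation: no waiting chain loops back on itself — every chain ends at a process that waits on nothing, so everyone eventually runs.
The rest can finish in the order P3, P2, P9, P5, P7, P1, P6.
Check, step by step:
  P3 waits on nothing -> runs at once and releases res-0 and res-1
  P2 waits on nothing -> runs at once and releases res-12
  P9 waits on nothing -> runs at once and releases res-6
  run P5 (all its waits — res-6 — are resolved); releases res-14 and res-11
  run P7 (all its waits — res-11 — are resolved); releases res-19 and res-13
  run P1 (all its waits — res-12, res-1 and res-13 — are resolved); releases res-3 and res-4
  P6 waits on nothing -> runs at once and releases res-10


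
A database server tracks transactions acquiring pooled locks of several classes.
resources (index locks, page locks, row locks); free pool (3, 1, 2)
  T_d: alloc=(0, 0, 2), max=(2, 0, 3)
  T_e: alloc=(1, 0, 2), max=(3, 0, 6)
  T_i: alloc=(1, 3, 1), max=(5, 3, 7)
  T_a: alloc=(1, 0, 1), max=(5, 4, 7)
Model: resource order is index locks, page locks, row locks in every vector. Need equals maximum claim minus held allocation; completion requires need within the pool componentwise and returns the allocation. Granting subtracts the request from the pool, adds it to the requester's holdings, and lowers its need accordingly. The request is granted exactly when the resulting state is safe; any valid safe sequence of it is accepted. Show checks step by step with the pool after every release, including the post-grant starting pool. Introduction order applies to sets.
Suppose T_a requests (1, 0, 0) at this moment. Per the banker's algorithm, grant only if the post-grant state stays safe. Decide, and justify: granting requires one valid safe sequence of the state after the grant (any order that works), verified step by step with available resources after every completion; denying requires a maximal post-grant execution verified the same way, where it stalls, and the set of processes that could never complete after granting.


DENY — the pretend-granted state is unsafe.
Key observation: after T_d, T_e the pool peaks at (3, 1, 6), and each blocked process is short somewhere: T_i on index locks; T_a on page locks.
On the post-grant state, T_d, T_e is a maximal run — nothing extends it. Step-by-step check:
  pool = (2, 1, 2)
  T_d: need (2, 0, 1) fits (2, 1, 2); releases (0, 0, 2), pool now (2, 1, 4)
  T_e: need (2, 0, 4) fits (2, 1, 4); releases (1, 0, 2), pool now (3, 1, 6)
  T_i cannot run: need (4, 0, 6) vs free (3, 1, 6) (insufficient index locks)
  T_a cannot run: need (3, 4, 6) vs free (3, 1, 6) (insufficient page locks)
Processes that could never finish after the grant: T_i and T_a.


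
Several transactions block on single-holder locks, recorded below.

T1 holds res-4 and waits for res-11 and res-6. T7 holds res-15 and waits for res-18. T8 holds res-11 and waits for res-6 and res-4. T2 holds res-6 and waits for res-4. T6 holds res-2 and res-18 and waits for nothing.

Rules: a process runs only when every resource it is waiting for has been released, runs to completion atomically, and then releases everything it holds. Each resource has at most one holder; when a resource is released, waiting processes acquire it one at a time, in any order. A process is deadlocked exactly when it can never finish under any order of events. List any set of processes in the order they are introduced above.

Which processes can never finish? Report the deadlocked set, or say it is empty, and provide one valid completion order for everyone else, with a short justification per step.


Deadlocked set: T1, T8 and T2.
Key observation: the waits loop around T1 -> T8 -> T1 with no way out; T2 is caught in further circular waits.
The rest can finish in the order T6, T7.
Check, step by step:
  T6 waits on nothing -> runs at once and releases res-2 and res-18
  run T7 (all its waits — res-18 — are resolved); releases res-15


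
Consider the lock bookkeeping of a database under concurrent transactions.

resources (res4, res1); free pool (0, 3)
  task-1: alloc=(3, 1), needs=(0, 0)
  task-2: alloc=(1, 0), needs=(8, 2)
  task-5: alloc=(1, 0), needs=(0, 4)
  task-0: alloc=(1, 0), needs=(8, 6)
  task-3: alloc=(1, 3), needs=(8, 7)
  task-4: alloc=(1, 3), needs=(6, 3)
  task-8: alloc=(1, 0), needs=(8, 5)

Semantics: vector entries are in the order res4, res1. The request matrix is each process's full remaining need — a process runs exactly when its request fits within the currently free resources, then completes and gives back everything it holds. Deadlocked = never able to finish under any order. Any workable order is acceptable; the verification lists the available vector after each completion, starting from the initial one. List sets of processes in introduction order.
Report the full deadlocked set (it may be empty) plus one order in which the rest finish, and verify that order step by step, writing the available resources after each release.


Deadlocked set: task-2, task-0, task-3, task-4 and task-8.
Key observation: once task-1, task-5 finish, the pool peaks at (4, 4) — and every remaining process still needs more res4 than that.
A valid finishing order for the others: task-1, task-5. Check, step by step:
  pool = (0, 3)
  task-1 needs (0, 0) <= (0, 3) -> finishes; pool += (3, 1) = (3, 4)
  task-5 needs (0, 4) <= (3, 4) -> finishes; pool += (1, 0) = (4, 4)
None of the blocked processes ever fits:
  task-2 cannot run: need (8, 2) vs free (4, 4) (insufficient res4)
  task-0 cannot run: need (8, 6) vs free (4, 4) (insufficient res4 and res1)
  task-3 cannot run: need (8, 7) vs free (4, 4) (insufficient res4 and res1)
  task-4 cannot run: need (6, 3) vs free (4, 4) (insufficient res4)
  task-8 cannot run: need (8, 5) vs free (4, 4) (insufficient res4 and res1)


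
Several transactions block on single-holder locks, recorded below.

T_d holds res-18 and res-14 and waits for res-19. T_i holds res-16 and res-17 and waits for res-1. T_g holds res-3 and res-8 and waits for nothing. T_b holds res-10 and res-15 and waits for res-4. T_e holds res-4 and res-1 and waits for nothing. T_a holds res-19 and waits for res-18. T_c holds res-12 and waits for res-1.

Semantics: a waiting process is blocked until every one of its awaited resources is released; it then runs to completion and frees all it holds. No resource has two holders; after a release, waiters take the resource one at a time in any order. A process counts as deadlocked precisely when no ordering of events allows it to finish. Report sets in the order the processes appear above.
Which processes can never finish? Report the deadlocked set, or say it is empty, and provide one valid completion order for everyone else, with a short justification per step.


Deadlocked set: T_d and T_a.
Key observation: T_d -> T_a -> T_d is a circular wait — nothing in it can go first; no other process is dragged down with it.
A valid finishing order for the others: T_e, T_b, T_c, T_i, T_g.
Walking it through:
  run T_e (it waits on nothing); releases res-4 and res-1
  run T_b (all its waits — res-4 — are resolved); releases res-10 and res-15
  run T_c (all its waits — res-1 — are resolved); releases res-12
  run T_i (all its waits — res-1 — are resolved); releases res-16 and res-17
  run T_g (it waits on nothing); releases res-3 and res-8


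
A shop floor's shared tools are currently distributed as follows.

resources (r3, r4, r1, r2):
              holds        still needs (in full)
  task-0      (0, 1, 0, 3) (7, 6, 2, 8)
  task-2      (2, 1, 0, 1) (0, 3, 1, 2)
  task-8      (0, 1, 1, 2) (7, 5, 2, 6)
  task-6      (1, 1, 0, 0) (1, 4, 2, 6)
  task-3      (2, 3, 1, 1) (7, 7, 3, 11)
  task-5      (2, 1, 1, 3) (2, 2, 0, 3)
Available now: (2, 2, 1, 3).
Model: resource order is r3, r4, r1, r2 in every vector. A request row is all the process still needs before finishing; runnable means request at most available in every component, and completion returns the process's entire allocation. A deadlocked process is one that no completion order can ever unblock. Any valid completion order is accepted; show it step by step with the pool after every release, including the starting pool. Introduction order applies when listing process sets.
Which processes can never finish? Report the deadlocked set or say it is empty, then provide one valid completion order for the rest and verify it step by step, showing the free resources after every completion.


Nothing here is deadlocked.
Key observation: starting with task-5, each completion frees enough for the next — no one is permanently blocked.
The rest can finish in the order task-5, task-2, task-6, task-8, task-0, task-3. Walking it through:
  pool = (2, 2, 1, 3)
  task-5 needs (2, 2, 0, 3) <= (2, 2, 1, 3) -> finishes; pool += (2, 1, 1, 3) = (4, 3, 2, 6)
  task-2 needs (0, 3, 1, 2) <= (4, 3, 2, 6) -> finishes; pool += (2, 1, 0, 1) = (6, 4, 2, 7)
  task-6 needs (1, 4, 2, 6) <= (6, 4, 2, 7) -> finishes; pool += (1, 1, 0, 0) = (7, 5, 2, 7)
  task-8 needs (7, 5, 2, 6) <= (7, 5, 2, 7) -> finishes; pool += (0, 1, 1, 2) = (7, 6, 3, 9)
  task-0 needs (7, 6, 2, 8) <= (7, 6, 3, 9) -> finishes; pool += (0, 1, 0, 3) = (7, 7, 3, 12)
  task-3 needs (7, 7, 3, 11) <= (7, 7, 3, 12) -> finishes; pool += (2, 3, 1, 1) = (9, 10, 4, 13)


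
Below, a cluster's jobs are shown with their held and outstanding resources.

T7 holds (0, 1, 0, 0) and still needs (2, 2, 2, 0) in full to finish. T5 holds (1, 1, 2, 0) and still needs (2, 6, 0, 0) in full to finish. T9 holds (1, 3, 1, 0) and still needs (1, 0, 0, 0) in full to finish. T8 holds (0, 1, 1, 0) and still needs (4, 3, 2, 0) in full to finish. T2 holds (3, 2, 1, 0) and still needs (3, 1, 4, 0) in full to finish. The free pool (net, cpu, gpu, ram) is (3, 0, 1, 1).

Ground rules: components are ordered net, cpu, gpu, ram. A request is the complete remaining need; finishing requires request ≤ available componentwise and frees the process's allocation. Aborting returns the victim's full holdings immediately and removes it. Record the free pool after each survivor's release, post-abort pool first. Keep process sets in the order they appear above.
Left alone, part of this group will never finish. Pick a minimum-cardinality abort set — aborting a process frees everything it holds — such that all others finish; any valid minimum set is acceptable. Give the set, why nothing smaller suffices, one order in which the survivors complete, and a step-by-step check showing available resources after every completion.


The answer: abort T2.
Key observation: the deadlocked T5 becomes finishable only because T2 released (3, 2, 1, 0); it completes at step 3 below.
Minimality: the empty abort set fails — the state is deadlocked as it stands.
The survivors complete as T9, T7, T5, T8. Walking it through (starting from the post-abort pool):
  pool = (6, 2, 2, 1)
  run T9 (needs (1, 0, 0, 0), free (6, 2, 2, 1)); after release of (1, 3, 1, 0) the pool is (7, 5, 3, 1)
  run T7 (needs (2, 2, 2, 0), free (7, 5, 3, 1)); after release of (0, 1, 0, 0) the pool is (7, 6, 3, 1)
  run T5 (needs (2, 6, 0, 0), free (7, 6, 3, 1)); after release of (1, 1, 2, 0) the pool is (8, 7, 5, 1)
  run T8 (needs (4, 3, 2, 0), free (8, 7, 5, 1)); after release of (0, 1, 1, 0) the pool is (8, 8, 6, 1)


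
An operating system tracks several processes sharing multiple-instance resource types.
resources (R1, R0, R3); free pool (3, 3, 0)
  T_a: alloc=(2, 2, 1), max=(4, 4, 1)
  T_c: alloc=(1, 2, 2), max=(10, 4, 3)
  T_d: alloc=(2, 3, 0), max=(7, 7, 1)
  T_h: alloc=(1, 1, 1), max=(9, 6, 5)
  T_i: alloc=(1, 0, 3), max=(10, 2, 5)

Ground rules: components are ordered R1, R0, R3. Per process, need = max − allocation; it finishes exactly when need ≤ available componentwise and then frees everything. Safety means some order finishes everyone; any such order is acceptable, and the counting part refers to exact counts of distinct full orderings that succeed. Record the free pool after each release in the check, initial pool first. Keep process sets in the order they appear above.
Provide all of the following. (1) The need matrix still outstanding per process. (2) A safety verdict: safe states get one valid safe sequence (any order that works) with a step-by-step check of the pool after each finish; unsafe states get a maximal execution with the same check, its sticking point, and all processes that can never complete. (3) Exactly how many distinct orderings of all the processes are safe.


(1) Need matrix, components ordered R1, R0, R3:
  T_a: (2, 2, 0)
  T_c: (9, 2, 1)
  T_d: (5, 4, 1)
  T_h: (8, 5, 4)
  T_i: (9, 2, 2)
(2) UNSAFE — no complete ordering exists.
Key observation: even finishing T_a, T_d leaves just (7, 8, 1) free — too little R1 for any of the remaining processes.
Going as far as possible: T_a, T_d; after that, nothing fits. Verifying each step:
  pool = (3, 3, 0)
  run T_a (needs (2, 2, 0), free (3, 3, 0)); after release of (2, 2, 1) the pool is (5, 5, 1)
  run T_d (needs (5, 4, 1), free (5, 5, 1)); after release of (2, 3, 0) the pool is (7, 8, 1)
  T_c cannot run: need (9, 2, 1) vs free (7, 8, 1) (insufficient R1)
  T_h cannot run: need (8, 5, 4) vs free (7, 8, 1) (insufficient R1 and R3)
  T_i cannot run: need (9, 2, 2) vs free (7, 8, 1) (insufficient R1 and R3)
Processes that can never finish: T_c, T_h and T_i.
(3) The exact count: 0 of the possible complete orderings are safe sequences.


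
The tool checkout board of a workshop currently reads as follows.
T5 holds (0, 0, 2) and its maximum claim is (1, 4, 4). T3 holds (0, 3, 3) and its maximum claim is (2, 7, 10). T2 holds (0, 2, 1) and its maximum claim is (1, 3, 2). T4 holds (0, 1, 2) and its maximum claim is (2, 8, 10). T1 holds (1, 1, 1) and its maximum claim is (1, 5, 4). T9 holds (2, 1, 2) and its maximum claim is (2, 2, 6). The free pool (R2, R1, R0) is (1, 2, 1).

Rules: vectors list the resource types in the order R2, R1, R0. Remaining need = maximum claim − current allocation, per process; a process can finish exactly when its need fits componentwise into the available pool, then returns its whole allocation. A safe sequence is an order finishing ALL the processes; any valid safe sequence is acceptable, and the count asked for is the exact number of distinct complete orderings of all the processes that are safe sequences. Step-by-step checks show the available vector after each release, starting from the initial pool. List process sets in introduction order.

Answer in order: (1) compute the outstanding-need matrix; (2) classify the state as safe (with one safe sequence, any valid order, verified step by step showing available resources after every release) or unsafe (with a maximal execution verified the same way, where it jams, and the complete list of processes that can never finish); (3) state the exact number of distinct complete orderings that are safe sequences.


(1) Need matrix, components ordered R2, R1, R0:
  T5: (1, 4, 2)
  T3: (2, 4, 7)
  T2: (1, 1, 1)
  T4: (2, 7, 8)
  T1: (0, 4, 3)
  T9: (0, 1, 4)
(2) SAFE — a valid safe sequence is T2, T5, T1, T9, T3, T4.
Key observation: the order's first zero-slack moment is T2 ((1, 1, 1) needed, (1, 2, 1) free — a requested resource with nothing to spare).
Step-by-step check:
  pool = (1, 2, 1)
  run T2 (needs (1, 1, 1), free (1, 2, 1)); after release of (0, 2, 1) the pool is (1, 4, 2)
  run T5 (needs (1, 4, 2), free (1, 4, 2)); after release of (0, 0, 2) the pool is (1, 4, 4)
  run T1 (needs (0, 4, 3), free (1, 4, 4)); after release of (1, 1, 1) the pool is (2, 5, 5)
  run T9 (needs (0, 1, 4), free (2, 5, 5)); after release of (2, 1, 2) the pool is (4, 6, 7)
  run T3 (needs (2, 4, 7), free (4, 6, 7)); after release of (0, 3, 3) the pool is (4, 9, 10)
  run T4 (needs (2, 7, 8), free (4, 9, 10)); after release of (0, 1, 2) the pool is (4, 10, 12)
(3) Precisely 2 of the possible complete orderings are safe sequences.


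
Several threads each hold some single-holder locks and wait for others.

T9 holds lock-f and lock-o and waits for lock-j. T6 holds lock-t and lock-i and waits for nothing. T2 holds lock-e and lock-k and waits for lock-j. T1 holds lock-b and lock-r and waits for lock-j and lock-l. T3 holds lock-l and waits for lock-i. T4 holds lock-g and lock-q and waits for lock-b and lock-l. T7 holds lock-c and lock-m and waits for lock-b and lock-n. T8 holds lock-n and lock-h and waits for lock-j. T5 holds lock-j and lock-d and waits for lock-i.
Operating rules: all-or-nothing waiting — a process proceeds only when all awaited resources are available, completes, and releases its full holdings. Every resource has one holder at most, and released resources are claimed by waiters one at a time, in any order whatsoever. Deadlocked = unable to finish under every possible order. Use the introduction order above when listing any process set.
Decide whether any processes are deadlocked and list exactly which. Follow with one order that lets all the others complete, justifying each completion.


The deadlocked set is empty.
Key observation: the waits form no ring: some process can always run, and its releases unblock the others one by one.
One completion order for the rest: T6, T3, T5, T9, T1, T8, T7, T4, T2.
Walking it through:
  run T6 (it waits on nothing); releases lock-t and lock-i
  run T3 (all its waits — lock-i — are resolved); releases lock-l
  run T5 (all its waits — lock-i — are resolved); releases lock-j and lock-d
  run T9 (all its waits — lock-j — are resolved); releases lock-f and lock-o
  run T1 (all its waits — lock-j and lock-l — are resolved); releases lock-b and lock-r
  run T8 (all its waits — lock-j — are resolved); releases lock-n and lock-h
  run T7 (all its waits — lock-b and lock-n — are resolved); releases lock-c and lock-m
  run T4 (all its waits — lock-b and lock-l — are resolved); releases lock-g and lock-q
  run T2 (all its waits — lock-j — are resolved); releases lock-e and lock-k


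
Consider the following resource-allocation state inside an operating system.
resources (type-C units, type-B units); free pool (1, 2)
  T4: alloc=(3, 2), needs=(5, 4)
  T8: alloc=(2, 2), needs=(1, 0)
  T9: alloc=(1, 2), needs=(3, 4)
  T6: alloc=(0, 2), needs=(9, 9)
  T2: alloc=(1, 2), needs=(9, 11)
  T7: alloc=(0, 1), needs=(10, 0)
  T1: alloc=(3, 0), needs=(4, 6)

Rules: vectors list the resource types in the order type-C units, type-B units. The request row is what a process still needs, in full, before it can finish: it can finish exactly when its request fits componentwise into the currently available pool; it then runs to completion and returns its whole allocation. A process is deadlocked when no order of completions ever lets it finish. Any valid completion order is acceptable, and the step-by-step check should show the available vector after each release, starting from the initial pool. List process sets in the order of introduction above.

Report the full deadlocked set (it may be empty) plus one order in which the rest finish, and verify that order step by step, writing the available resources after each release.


No process is deadlocked.
Key observation: T8 can run right away; the returned allocation unlocks the remaining processes in turn.
A valid finishing order for the others: T8, T9, T1, T4, T7, T6, T2. Walking it through:
  pool = (1, 2)
  T8 needs (1, 0) <= (1, 2) -> finishes; pool += (2, 2) = (3, 4)
  T9 needs (3, 4) <= (3, 4) -> finishes; pool += (1, 2) = (4, 6)
  T1 needs (4, 6) <= (4, 6) -> finishes; pool += (3, 0) = (7, 6)
  T4 needs (5, 4) <= (7, 6) -> finishes; pool += (3, 2) = (10, 8)
  T7 needs (10, 0) <= (10, 8) -> finishes; pool += (0, 1) = (10, 9)
  T6 needs (9, 9) <= (10, 9) -> finishes; pool += (0, 2) = (10, 11)
  T2 needs (9, 11) <= (10, 11) -> finishes; pool += (1, 2) = (11, 13)


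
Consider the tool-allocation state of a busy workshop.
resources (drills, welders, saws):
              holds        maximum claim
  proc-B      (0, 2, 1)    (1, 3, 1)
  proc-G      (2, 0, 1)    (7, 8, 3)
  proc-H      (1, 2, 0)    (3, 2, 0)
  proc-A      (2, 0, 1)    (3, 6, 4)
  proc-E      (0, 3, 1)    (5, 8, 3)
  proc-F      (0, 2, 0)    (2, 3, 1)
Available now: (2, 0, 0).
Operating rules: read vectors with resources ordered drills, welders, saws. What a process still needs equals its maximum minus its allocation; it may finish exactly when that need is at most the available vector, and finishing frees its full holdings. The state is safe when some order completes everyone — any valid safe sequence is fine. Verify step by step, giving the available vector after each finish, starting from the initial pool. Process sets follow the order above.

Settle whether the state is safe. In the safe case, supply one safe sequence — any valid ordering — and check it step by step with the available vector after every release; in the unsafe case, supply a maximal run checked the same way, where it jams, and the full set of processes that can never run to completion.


The state is UNSAFE.
Key observation: the pool after proc-H, proc-B, proc-F is (3, 6, 1); every surviving request exceeds it in saws, so progress ends there.
Going as far as possible: proc-H, proc-B, proc-F; after that, nothing fits. Walking it through:
  pool = (2, 0, 0)
  proc-H: need (2, 0, 0) fits (2, 0, 0); releases (1, 2, 0), pool now (3, 2, 0)
  proc-B: need (1, 1, 0) fits (3, 2, 0); releases (0, 2, 1), pool now (3, 4, 1)
  proc-F: need (2, 1, 1) fits (3, 4, 1); releases (0, 2, 0), pool now (3, 6, 1)
  blocked: proc-G wants (5, 8, 2), pool (3, 6, 1) — not enough drills, welders and saws
  blocked: proc-A wants (1, 6, 3), pool (3, 6, 1) — not enough saws
  blocked: proc-E wants (5, 5, 2), pool (3, 6, 1) — not enough drills and saws
Permanently blocked: proc-G, proc-A and proc-E.


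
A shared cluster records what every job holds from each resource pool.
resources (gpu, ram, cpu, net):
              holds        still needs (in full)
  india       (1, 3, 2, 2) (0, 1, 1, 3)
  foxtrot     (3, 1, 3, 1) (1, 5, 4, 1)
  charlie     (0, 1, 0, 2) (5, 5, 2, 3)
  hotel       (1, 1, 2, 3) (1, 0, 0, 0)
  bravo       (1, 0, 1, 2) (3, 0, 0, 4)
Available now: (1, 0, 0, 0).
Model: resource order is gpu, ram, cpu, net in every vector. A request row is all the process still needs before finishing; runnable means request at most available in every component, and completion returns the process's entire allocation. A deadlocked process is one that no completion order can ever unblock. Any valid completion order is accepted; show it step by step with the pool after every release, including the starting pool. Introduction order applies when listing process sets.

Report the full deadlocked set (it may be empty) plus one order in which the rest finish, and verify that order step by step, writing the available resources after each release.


Deadlocked: foxtrot and charlie.
Key observation: ram is the bottleneck — with hotel, india, bravo done the pool holds (4, 4, 5, 7), short of every remaining need.
A valid finishing order for the others: hotel, india, bravo. Walking it through:
  pool = (1, 0, 0, 0)
  hotel: need (1, 0, 0, 0) fits (1, 0, 0, 0); releases (1, 1, 2, 3), pool now (2, 1, 2, 3)
  india: need (0, 1, 1, 3) fits (2, 1, 2, 3); releases (1, 3, 2, 2), pool now (3, 4, 4, 5)
  bravo: need (3, 0, 0, 4) fits (3, 4, 4, 5); releases (1, 0, 1, 2), pool now (4, 4, 5, 7)
The blocked processes can never fit:
  blocked: foxtrot wants (1, 5, 4, 1), pool (4, 4, 5, 7) — not enough ram
  blocked: charlie wants (5, 5, 2, 3), pool (4, 4, 5, 7) — not enough gpu and ram


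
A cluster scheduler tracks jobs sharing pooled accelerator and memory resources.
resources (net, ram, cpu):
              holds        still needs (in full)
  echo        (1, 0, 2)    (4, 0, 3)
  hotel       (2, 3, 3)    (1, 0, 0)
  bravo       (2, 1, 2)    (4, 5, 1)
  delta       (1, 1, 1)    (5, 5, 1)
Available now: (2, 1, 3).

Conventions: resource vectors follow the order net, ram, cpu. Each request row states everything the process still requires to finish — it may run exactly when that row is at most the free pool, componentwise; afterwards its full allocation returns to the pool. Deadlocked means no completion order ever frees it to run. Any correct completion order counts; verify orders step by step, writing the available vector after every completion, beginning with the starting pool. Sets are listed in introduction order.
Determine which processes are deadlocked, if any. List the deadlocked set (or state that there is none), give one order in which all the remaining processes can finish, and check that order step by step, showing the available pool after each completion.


Deadlocked set: bravo and delta.
Key observation: no order helps: past hotel, echo, the free pool tops out at (5, 4, 8), below what each blocked process needs in ram.
The rest can finish in the order hotel, echo. Step-by-step check:
  pool = (2, 1, 3)
  run hotel (needs (1, 0, 0), free (2, 1, 3)); after release of (2, 3, 3) the pool is (4, 4, 6)
  run echo (needs (4, 0, 3), free (4, 4, 6)); after release of (1, 0, 2) the pool is (5, 4, 8)
The blocked processes can never fit:
  blocked: bravo wants (4, 5, 1), pool (5, 4, 8) — not enough ram
  blocked: delta wants (5, 5, 1), pool (5, 4, 8) — not enough ram


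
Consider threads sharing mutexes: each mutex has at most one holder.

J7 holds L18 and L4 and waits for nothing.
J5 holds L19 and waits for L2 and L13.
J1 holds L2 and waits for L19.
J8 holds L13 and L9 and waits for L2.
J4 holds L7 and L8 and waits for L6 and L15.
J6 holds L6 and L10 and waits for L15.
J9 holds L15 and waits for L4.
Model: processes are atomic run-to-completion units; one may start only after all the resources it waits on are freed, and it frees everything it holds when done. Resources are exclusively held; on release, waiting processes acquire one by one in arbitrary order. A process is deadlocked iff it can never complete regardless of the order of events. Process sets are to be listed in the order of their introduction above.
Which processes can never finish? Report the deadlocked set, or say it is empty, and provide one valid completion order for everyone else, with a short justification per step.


The deadlocked set is J5, J1 and J8.
Key observation: along J5 -> J1 -> J5, each member waits on what the next one holds — a deadlock; J8 is caught in further circular waits.
The rest can finish in the order J7, J9, J6, J4.
Walking it through:
  J7: no waits; runs immediately, freeing L18 and L4
  J9 waits on L4 — all released -> runs and releases L15
  J6 waits on L15 — all released -> runs and releases L6 and L10
  J4 waits on L6 and L15 — all released -> runs and releases L7 and L8


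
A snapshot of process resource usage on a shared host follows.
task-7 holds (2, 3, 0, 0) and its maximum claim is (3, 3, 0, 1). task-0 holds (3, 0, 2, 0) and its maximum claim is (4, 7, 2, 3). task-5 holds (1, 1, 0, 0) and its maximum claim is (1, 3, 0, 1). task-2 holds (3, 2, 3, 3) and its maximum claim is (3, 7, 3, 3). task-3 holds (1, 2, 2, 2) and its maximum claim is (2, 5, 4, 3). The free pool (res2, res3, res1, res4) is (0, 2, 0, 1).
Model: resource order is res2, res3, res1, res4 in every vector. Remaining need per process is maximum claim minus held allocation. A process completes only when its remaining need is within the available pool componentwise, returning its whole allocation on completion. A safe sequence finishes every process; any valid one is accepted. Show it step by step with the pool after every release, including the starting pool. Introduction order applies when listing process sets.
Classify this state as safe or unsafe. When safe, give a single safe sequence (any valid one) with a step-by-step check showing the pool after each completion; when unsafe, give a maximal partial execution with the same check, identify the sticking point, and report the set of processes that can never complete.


SAFE — a valid safe sequence is task-5, task-7, task-2, task-0, task-3.
Key observation: at task-5 the run first touches a limit — (0, 2, 0, 1) against (0, 2, 0, 1), exact on a resource it actually requests.
Verifying each step:
  pool = (0, 2, 0, 1)
  run task-5 (needs (0, 2, 0, 1), free (0, 2, 0, 1)); after release of (1, 1, 0, 0) the pool is (1, 3, 0, 1)
  run task-7 (needs (1, 0, 0, 1), free (1, 3, 0, 1)); after release of (2, 3, 0, 0) the pool is (3, 6, 0, 1)
  run task-2 (needs (0, 5, 0, 0), free (3, 6, 0, 1)); after release of (3, 2, 3, 3) the pool is (6, 8, 3, 4)
  run task-0 (needs (1, 7, 0, 3), free (6, 8, 3, 4)); after release of (3, 0, 2, 0) the pool is (9, 8, 5, 4)
  run task-3 (needs (1, 3, 2, 1), free (9, 8, 5, 4)); after release of (1, 2, 2, 2) the pool is (10, 10, 7, 6)


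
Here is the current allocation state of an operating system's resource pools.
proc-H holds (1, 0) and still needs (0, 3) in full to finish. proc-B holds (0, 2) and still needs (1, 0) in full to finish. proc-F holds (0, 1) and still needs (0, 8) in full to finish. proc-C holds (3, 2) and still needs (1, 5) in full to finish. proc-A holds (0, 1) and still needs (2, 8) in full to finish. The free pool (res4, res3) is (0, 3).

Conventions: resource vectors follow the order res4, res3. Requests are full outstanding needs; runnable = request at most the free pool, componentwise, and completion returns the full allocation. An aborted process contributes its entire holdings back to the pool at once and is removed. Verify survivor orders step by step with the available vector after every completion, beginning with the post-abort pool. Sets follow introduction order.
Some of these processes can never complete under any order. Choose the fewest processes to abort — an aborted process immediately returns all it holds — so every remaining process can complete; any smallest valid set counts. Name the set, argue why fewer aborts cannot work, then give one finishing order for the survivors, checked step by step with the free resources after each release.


Minimum abort set: proc-F.
Key observation: before aborting proc-F, proc-A was permanently blocked — no order could ever run it; afterwards it completes at step 4.
No smaller set exists: with zero aborts the deadlock remains.
Survivors finish in the order: proc-H, proc-B, proc-C, proc-A. Step-by-step check (pool after the aborts first):
  pool = (0, 4)
  proc-H: need (0, 3) fits (0, 4); releases (1, 0), pool now (1, 4)
  proc-B: need (1, 0) fits (1, 4); releases (0, 2), pool now (1, 6)
  proc-C: need (1, 5) fits (1, 6); releases (3, 2), pool now (4, 8)
  proc-A: need (2, 8) fits (4, 8); releases (0, 1), pool now (4, 9)


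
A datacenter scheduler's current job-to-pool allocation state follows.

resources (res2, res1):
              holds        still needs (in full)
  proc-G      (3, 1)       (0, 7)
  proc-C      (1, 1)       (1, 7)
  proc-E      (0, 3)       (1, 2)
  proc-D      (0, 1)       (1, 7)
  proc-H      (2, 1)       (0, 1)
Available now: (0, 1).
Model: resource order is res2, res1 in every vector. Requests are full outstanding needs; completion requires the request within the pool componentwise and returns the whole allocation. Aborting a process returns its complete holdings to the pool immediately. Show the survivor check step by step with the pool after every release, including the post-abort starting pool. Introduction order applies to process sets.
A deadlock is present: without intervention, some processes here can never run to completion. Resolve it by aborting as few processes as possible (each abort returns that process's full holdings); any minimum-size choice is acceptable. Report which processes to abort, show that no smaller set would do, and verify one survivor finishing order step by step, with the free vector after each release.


Minimum abort set: proc-G and proc-C.
Key observation: the deadlocked proc-D becomes finishable only because proc-G and proc-C released (4, 2); it completes at step 3 below.
No one abort is enough; case by case: proc-G alone leaves proc-C blocked (short on res1); proc-C alone leaves proc-G blocked (short on res1); proc-E alone leaves proc-G blocked (short on res1); proc-D alone leaves proc-G blocked (short on res1); proc-H alone leaves proc-G blocked (short on res1).
The survivors complete as proc-H, proc-E, proc-D. Walking it through (starting from the post-abort pool):
  pool = (4, 3)
  proc-H needs (0, 1) <= (4, 3) -> finishes; pool += (2, 1) = (6, 4)
  proc-E needs (1, 2) <= (6, 4) -> finishes; pool += (0, 3) = (6, 7)
  proc-D needs (1, 7) <= (6, 7) -> finishes; pool += (0, 1) = (6, 8)


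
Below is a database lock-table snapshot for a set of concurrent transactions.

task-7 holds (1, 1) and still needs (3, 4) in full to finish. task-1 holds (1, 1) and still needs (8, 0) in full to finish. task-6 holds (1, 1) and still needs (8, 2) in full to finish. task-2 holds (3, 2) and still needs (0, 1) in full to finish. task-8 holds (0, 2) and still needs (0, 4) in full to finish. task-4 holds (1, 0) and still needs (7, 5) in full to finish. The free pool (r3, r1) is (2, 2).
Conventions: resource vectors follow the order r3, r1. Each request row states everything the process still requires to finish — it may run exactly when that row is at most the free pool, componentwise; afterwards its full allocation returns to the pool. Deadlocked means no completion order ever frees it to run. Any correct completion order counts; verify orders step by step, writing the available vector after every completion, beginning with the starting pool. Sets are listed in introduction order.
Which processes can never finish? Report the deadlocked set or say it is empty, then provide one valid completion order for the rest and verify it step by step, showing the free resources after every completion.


The deadlocked set is task-1, task-6 and task-4.
Key observation: after task-2, task-8, task-7 complete, (6, 7) is the best the pool ever gets, yet each leftover process wants more r3.
One completion order for the rest: task-2, task-8, task-7. Step-by-step check:
  pool = (2, 2)
  task-2 needs (0, 1) <= (2, 2) -> finishes; pool += (3, 2) = (5, 4)
  task-8 needs (0, 4) <= (5, 4) -> finishes; pool += (0, 2) = (5, 6)
  task-7 needs (3, 4) <= (5, 6) -> finishes; pool += (1, 1) = (6, 7)
The blocked processes can never fit:
  task-1 cannot run: need (8, 0) vs free (6, 7) (insufficient r3)
  task-6 cannot run: need (8, 2) vs free (6, 7) (insufficient r3)
  task-4 cannot run: need (7, 5) vs free (6, 7) (insufficient r3)
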